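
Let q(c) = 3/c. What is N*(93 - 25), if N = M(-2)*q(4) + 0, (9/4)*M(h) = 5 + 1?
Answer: 136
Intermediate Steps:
M(h) = 8/3 (M(h) = 4*(5 + 1)/9 = (4/9)*6 = 8/3)
N = 2 (N = 8*(3/4)/3 + 0 = 8*(3*(¼))/3 + 0 = (8/3)*(¾) + 0 = 2 + 0 = 2)
N*(93 - 25) = 2*(93 - 25) = 2*68 = 136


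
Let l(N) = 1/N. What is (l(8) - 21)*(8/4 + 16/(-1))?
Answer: 1169/4 ≈ 292.25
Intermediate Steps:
l(N) = 1/N
(l(8) - 21)*(8/4 + 16/(-1)) = (1/8 - 21)*(8/4 + 16/(-1)) = (⅛ - 21)*(8*(¼) + 16*(-1)) = -167*(2 - 16)/8 = -167/8*(-14) = 1169/4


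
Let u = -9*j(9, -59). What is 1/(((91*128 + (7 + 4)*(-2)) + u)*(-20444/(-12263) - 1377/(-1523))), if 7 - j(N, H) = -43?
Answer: 18676549/536697928888 ≈ 3.4799e-5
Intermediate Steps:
j(N, H) = 50 (j(N, H) = 7 - 1*(-43) = 7 + 43 = 50)
u = -450 (u = -9*50 = -450)
1/(((91*128 + (7 + 4)*(-2)) + u)*(-20444/(-12263) - 1377/(-1523))) = 1/(((91*128 + (7 + 4)*(-2)) - 450)*(-20444/(-12263) - 1377/(-1523))) = 1/(((11648 + 11*(-2)) - 450)*(-20444*(-1/12263) - 1377*(-1/1523))) = 1/(((11648 - 22) - 450)*(20444/12263 + 1377/1523)) = 1/((11626 - 450)*(48022363/18676549)) = (18676549/48022363)/11176 = (1/11176)*(18676549/48022363) = 18676549/536697928888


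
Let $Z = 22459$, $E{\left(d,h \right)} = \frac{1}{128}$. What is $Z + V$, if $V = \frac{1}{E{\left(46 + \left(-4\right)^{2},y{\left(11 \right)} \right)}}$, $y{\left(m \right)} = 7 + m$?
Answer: $22587$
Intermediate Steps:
$E{\left(d,h \right)} = \frac{1}{128}$
$V = 128$ ($V = \frac{1}{\frac{1}{128}} = 128$)
$Z + V = 22459 + 128 = 22587$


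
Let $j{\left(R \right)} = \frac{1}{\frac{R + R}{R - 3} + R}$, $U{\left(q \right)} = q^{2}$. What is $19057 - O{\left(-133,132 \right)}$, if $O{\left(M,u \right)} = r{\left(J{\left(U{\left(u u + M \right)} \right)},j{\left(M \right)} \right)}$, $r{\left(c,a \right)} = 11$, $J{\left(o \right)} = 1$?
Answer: $19046$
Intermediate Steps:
$j{\left(R \right)} = \frac{1}{R + \frac{2 R}{-3 + R}}$ ($j{\left(R \right)} = \frac{1}{\frac{2 R}{-3 + R} + R} = \frac{1}{R + \frac{2 R}{-3 + R}}$)
$O{\left(M,u \right)} = 11$
$19057 - O{\left(-133,132 \right)} = 19057 - 11 = 19046$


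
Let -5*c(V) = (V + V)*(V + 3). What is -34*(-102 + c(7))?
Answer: 4420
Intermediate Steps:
c(V) = -2*V*(3 + V)/5 (c(V) = -(V + V)*(V + 3)/5 = -2*V*(3 + V)/5)
-34*(-102 + c(7)) = -34*(-102 - ⅖*7*(3 + 7)) = -34*(-102 - ⅖*7*10) = -34*(-102 - 28) = -34*(-130) = 4420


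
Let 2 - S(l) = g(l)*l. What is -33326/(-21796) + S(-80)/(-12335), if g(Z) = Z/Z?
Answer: 204644469/134426830 ≈ 1.5223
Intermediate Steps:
g(Z) = 1
S(l) = 2 - l
-33326/(-21796) + S(-80)/(-12335) = -33326/(-21796) + (2 - 1*(-80))/(-12335) = -33326*(-1/21796) + (2 + 80)*(-1/12335) = 16663/10898 + 82*(-1/12335) = 16663/10898 - 82/12335 = 204644469/134426830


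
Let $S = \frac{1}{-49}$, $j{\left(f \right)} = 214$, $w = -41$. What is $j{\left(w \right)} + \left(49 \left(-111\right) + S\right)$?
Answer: $- \frac{256026}{49} \approx -5225.0$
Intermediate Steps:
$S = - \frac{1}{49} \approx -0.020408$
$j{\left(w \right)} + \left(49 \left(-111\right) + S\right) = 214 + \left(49 \left(-111\right) - \frac{1}{49}\right) = 214 - \frac{266512}{49} = - \frac{256026}{49}$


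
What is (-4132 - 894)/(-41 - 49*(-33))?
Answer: -2513/788 ≈ -3.1891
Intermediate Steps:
(-4132 - 894)/(-41 - 49*(-33)) = -5026/(-41 + 1617) = -5026/1576 = -5026*1/1576 = -2513/788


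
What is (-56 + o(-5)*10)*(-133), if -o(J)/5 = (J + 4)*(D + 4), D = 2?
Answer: -32452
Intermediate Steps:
o(J) = -120 - 30*J (o(J) = -5*(J + 4)*(2 + 4) = -5*(4 + J)*6 = -5*(24 + 6*J) = -120 - 30*J)
(-56 + o(-5)*10)*(-133) = (-56 + (-120 - 30*(-5))*10)*(-133) = (-56 + (-120 + 150)*10)*(-133) = (-56 + 30*10)*(-133) = (-56 + 300)*(-133) = 244*(-133) = -32452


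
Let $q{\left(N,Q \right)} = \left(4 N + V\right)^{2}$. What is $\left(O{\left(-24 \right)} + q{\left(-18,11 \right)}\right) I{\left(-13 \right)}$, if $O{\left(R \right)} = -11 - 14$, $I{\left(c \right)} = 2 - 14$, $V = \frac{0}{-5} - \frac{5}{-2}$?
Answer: $-57663$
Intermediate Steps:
$V = \frac{5}{2}$ ($V = 0 \left(- \frac{1}{5}\right) - - \frac{5}{2} = 0 + \frac{5}{2} = \frac{5}{2} \approx 2.5$)
$I{\left(c \right)} = -12$
$q{\left(N,Q \right)} = \left(\frac{5}{2} + 4 N\right)^{2}$ ($q{\left(N,Q \right)} = \left(4 N + \frac{5}{2}\right)^{2} = \left(\frac{5}{2} + 4 N\right)^{2}$)
$O{\left(R \right)} = -25$ ($O{\left(R \right)} = -11 - 14 = -25$)
$\left(O{\left(-24 \right)} + q{\left(-18,11 \right)}\right) I{\left(-13 \right)} = \left(-25 + \frac{\left(5 + 8 \left(-18\right)\right)^{2}}{4}\right) \left(-12\right) = \left(-25 + \frac{\left(5 - 144\right)^{2}}{4}\right) \left(-12\right) = \left(-25 + \frac{\left(-139\right)^{2}}{4}\right) \left(-12\right) = \left(-25 + \frac{1}{4} \cdot 19321\right) \left(-12\right) = \left(-25 + \frac{19321}{4}\right) \left(-12\right) = \frac{19221}{4} \left(-12\right) = -57663$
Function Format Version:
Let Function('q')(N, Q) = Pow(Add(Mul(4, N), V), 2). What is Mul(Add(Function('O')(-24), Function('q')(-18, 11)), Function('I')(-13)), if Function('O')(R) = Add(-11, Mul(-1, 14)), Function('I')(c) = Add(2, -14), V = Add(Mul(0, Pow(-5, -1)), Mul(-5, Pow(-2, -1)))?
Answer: -57663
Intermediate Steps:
V = Rational(5, 2) (V = Add(Mul(0, Rational(-1, 5)), Mul(-5, Rational(-1, 2))) = Add(0, Rational(5, 2)) = Rational(5, 2) ≈ 2.5000)
Function('I')(c) = -12
Function('q')(N, Q) = Pow(Add(Rational(5, 2), Mul(4, N)), 2) (Function('q')(N, Q) = Pow(Add(Mul(4, N), Rational(5, 2)), 2) = Pow(Add(Rational(5, 2), Mul(4, N)), 2))
Function('O')(R) = -25 (Function('O')(R) = Add(-11, -14) = -25)
Mul(Add(Function('O')(-24), Function('q')(-18, 11)), Function('I')(-13)) = Mul(Add(-25, Mul(Rational(1, 4), Pow(Add(5, Mul(8, -18)), 2))), -12) = Mul(Add(-25, Mul(Rational(1, 4), Pow(Add(5, -144), 2))), -12) = Mul(Add(-25, Mul(Rational(1, 4), Pow(-139, 2))), -12) = Mul(Add(-25, Mul(Rational(1, 4), 19321)), -12) = Mul(Add(-25, Rational(19321, 4)), -12) = Mul(Rational(19221, 4), -12) = -57663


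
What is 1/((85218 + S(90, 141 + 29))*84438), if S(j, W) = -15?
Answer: 1/7194370914 ≈ 1.3900e-10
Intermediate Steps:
1/((85218 + S(90, 141 + 29))*84438) = 1/((85218 - 15)*84438) = (1/84438)/85203 = (1/85203)*(1/84438) = 1/7194370914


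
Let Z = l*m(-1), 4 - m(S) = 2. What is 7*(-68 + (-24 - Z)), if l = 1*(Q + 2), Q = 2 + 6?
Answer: -784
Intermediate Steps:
m(S) = 2 (m(S) = 4 - 1*2 = 4 - 2 = 2)
Q = 8
l = 10 (l = 1*(8 + 2) = 1*10 = 10)
Z = 20 (Z = 10*2 = 20)
7*(-68 + (-24 - Z)) = 7*(-68 + (-24 - 1*20)) = 7*(-68 + (-24 - 20)) = 7*(-68 - 44) = 7*(-112) = -784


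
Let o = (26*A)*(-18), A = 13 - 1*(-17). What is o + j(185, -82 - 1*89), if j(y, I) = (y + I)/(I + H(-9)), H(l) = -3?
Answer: -1221487/87 ≈ -14040.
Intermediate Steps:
A = 30 (A = 13 + 17 = 30)
j(y, I) = (I + y)/(-3 + I) (j(y, I) = (y + I)/(I - 3) = (I + y)/(-3 + I))
o = -14040 (o = (26*30)*(-18) = 780*(-18) = -14040)
o + j(185, -82 - 1*89) = -14040 + ((-82 - 1*89) + 185)/(-3 + (-82 - 1*89)) = -14040 + ((-82 - 89) + 185)/(-3 + (-82 - 89)) = -14040 + (-171 + 185)/(-3 - 171) = -14040 + 14/(-174) = -14040 - 1/174*14 = -14040 - 7/87 = -1221487/87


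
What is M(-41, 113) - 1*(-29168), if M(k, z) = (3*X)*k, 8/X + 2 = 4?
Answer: 28676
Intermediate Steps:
X = 4 (X = 8/(-2 + 4) = 8/2 = 8*(½) = 4)
M(k, z) = 12*k (M(k, z) = (3*4)*k = 12*k)
M(-41, 113) - 1*(-29168) = 12*(-41) - 1*(-29168) = -492 + 29168 = 28676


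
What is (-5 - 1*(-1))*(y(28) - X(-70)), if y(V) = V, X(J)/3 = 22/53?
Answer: -5672/53 ≈ -107.02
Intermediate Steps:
X(J) = 66/53 (X(J) = 3*(22/53) = 66/53)
(-5 - 1*(-1))*(y(28) - X(-70)) = (-5 - 1*(-1))*(28 - 1*66/53) = (-5 + 1)*(28 - 66/53) = -4*1418/53 = -5672/53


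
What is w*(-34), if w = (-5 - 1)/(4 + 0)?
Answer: 51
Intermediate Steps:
w = -3/2 (w = -6/4 = -6*¼ = -3/2 ≈ -1.5000)
w*(-34) = -3/2*(-34) = 51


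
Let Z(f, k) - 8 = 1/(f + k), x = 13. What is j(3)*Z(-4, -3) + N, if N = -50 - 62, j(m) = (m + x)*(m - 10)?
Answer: -992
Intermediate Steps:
j(m) = (-10 + m)*(13 + m) (j(m) = (m + 13)*(m - 10) = (13 + m)*(-10 + m) = (-10 + m)*(13 + m))
N = -112
Z(f, k) = 8 + 1/(f + k)
j(3)*Z(-4, -3) + N = (-130 + 3² + 3*3)*((1 + 8*(-4) + 8*(-3))/(-4 - 3)) - 112 = (-130 + 9 + 9)*((1 - 32 - 24)/(-7)) - 112 = -(-16)*(-55) - 112 = -112*55/7 - 112 = -880 - 112 = -992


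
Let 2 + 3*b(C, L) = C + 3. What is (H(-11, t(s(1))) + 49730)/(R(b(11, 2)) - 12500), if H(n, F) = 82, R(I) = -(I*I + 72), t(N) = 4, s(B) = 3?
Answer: -4151/1049 ≈ -3.9571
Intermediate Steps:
b(C, L) = ⅓ + C/3 (b(C, L) = -⅔ + (C + 3)/3 = -⅔ + (3 + C)/3 = -⅔ + (1 + C/3) = ⅓ + C/3)
R(I) = -72 - I² (R(I) = -(I² + 72) = -(72 + I²) = -72 - I²)
(H(-11, t(s(1))) + 49730)/(R(b(11, 2)) - 12500) = (82 + 49730)/((-72 - (⅓ + (⅓)*11)²) - 12500) = 49812/((-72 - (⅓ + 11/3)²) - 12500) = 49812/((-72 - 1*4²) - 12500) = 49812/((-72 - 1*16) - 12500) = 49812/((-72 - 16) - 12500) = 49812/(-88 - 12500) = 49812/(-12588) = 49812*(-1/12588) = -4151/1049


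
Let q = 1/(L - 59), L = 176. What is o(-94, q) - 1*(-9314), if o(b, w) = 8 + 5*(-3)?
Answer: 9307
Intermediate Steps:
q = 1/117 (q = 1/(176 - 59) = 1/117 ≈ 0.0085470)
o(b, w) = -7 (o(b, w) = 8 - 15 = -7)
o(-94, q) - 1*(-9314) = -7 - 1*(-9314) = -7 + 9314 = 9307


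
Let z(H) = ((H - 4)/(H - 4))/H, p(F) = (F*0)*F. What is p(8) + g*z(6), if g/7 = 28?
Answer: 98/3 ≈ 32.667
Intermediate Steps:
g = 196 (g = 7*28 = 196)
p(F) = 0 (p(F) = 0*F = 0)
z(H) = 1/H (z(H) = ((-4 + H)/(-4 + H))/H = 1/H)
p(8) + g*z(6) = 0 + 196/6 = 0 + 196*(⅙) = 0 + 98/3 = 98/3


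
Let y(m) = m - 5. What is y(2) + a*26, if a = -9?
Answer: -237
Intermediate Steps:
y(m) = -5 + m
y(2) + a*26 = (-5 + 2) - 9*26 = -3 - 234 = -237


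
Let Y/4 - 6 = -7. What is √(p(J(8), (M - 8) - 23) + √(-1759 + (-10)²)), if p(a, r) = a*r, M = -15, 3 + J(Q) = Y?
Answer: √(322 + I*√1659) ≈ 17.98 + 1.1327*I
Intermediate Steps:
Y = -4 (Y = 24 + 4*(-7) = 24 - 28 = -4)
J(Q) = -7 (J(Q) = -3 - 4 = -7)
√(p(J(8), (M - 8) - 23) + √(-1759 + (-10)²)) = √(-7*((-15 - 8) - 23) + √(-1759 + (-10)²)) = √(-7*(-23 - 23) + √(-1759 + 100)) = √(-7*(-46) + √(-1659)) = √(322 + I*√1659)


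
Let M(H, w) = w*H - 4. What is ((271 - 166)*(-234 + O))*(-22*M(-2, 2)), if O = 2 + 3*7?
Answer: -3899280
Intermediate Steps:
M(H, w) = -4 + H*w (M(H, w) = H*w - 4 = -4 + H*w)
O = 23 (O = 2 + 21 = 23)
((271 - 166)*(-234 + O))*(-22*M(-2, 2)) = ((271 - 166)*(-234 + 23))*(-22*(-4 - 2*2)) = (105*(-211))*(-22*(-4 - 4)) = -(-487410)*(-8) = -22155*176 = -3899280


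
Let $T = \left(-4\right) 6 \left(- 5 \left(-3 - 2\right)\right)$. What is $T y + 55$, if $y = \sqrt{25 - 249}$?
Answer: $55 - 2400 i \sqrt{14} \approx 55.0 - 8980.0 i$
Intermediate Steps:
$y = 4 i \sqrt{14}$ ($y = \sqrt{-224} = 4 i \sqrt{14} \approx 14.967 i$)
$T = -600$ ($T = - 24 \left(\left(-5\right) \left(-5\right)\right) = \left(-24\right) 25 = -600$)
$T y + 55 = - 600 \cdot 4 i \sqrt{14} + 55 = - 2400 i \sqrt{14} + 55 = 55 - 2400 i \sqrt{14}$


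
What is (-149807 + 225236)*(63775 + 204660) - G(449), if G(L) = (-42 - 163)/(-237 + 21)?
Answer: 4373521260635/216 ≈ 2.0248e+10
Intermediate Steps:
G(L) = 205/216 (G(L) = -205/(-216) = -205*(-1/216) = 205/216)
(-149807 + 225236)*(63775 + 204660) - G(449) = (-149807 + 225236)*(63775 + 204660) - 1*205/216 = 75429*268435 - 205/216 = 20247783615 - 205/216 = 4373521260635/216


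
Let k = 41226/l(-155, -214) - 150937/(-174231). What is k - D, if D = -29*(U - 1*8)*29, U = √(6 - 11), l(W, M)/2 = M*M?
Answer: -53672765855273/7979082876 + 841*I*√5 ≈ -6726.7 + 1880.5*I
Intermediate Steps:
l(W, M) = 2*M² (l(W, M) = 2*(M*M) = 2*M²)
U = I*√5 (U = √(-5) = I*√5 ≈ 2.2361*I)
k = 10503734455/7979082876 (k = 41226/((2*(-214)²)) - 150937/(-174231) = 41226/((2*45796)) - 150937*(-1/174231) = 41226/91592 + 150937/174231 = 41226*(1/91592) + 150937/174231 = 20613/45796 + 150937/174231 = 10503734455/7979082876 ≈ 1.3164)
D = 6728 - 841*I*√5 (D = -29*(I*√5 - 1*8)*29 = -29*(I*√5 - 8)*29 = -29*(-8 + I*√5)*29 = (232 - 29*I*√5)*29 = 6728 - 841*I*√5 ≈ 6728.0 - 1880.5*I)
k - D = 10503734455/7979082876 - (6728 - 841*I*√5) = 10503734455/7979082876 + (-6728 + 841*I*√5) = -53672765855273/7979082876 + 841*I*√5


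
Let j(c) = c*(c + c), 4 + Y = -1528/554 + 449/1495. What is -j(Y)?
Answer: -14303407974578/171491233225 ≈ -83.406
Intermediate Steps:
Y = -2674267/414115 (Y = -4 + (-1528/554 + 449/1495) = -4 + (-1528*1/554 + 449*(1/1495)) = -4 + (-764/277 + 449/1495) = -4 - 1017807/414115 = -2674267/414115 ≈ -6.4578)
j(c) = 2*c**2 (j(c) = c*(2*c) = 2*c**2)
-j(Y) = -2*(-2674267/414115)**2 = -2*7151703987289/171491233225 = -1*14303407974578/171491233225 = -14303407974578/171491233225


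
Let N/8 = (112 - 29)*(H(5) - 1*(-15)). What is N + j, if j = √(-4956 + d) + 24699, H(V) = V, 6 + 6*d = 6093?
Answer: 37979 + I*√15766/2 ≈ 37979.0 + 62.781*I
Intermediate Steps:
d = 2029/2 (d = -1 + (⅙)*6093 = -1 + 2031/2 = 2029/2 ≈ 1014.5)
N = 13280 (N = 8*((112 - 29)*(5 - 1*(-15))) = 8*(83*(5 + 15)) = 8*(83*20) = 8*1660 = 13280)
j = 24699 + I*√15766/2 (j = √(-4956 + 2029/2) + 24699 = √(-7883/2) + 24699 = I*√15766/2 + 24699 = 24699 + I*√15766/2 ≈ 24699.0 + 62.781*I)
N + j = 13280 + (24699 + I*√15766/2) = 37979 + I*√15766/2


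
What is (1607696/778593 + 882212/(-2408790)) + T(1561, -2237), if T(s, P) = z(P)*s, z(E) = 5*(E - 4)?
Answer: -1822433336474998457/104192612915 ≈ -1.7491e+7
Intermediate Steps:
z(E) = -20 + 5*E (z(E) = 5*(-4 + E) = -20 + 5*E)
T(s, P) = s*(-20 + 5*P) (T(s, P) = (-20 + 5*P)*s = s*(-20 + 5*P))
(1607696/778593 + 882212/(-2408790)) + T(1561, -2237) = (1607696/778593 + 882212/(-2408790)) + 5*1561*(-4 - 2237) = (1607696*(1/778593) + 882212*(-1/2408790)) + 5*1561*(-2241) = (1607696/778593 - 441106/1204395) - 17491005 = 176984331118/104192612915 - 17491005 = -1822433336474998457/104192612915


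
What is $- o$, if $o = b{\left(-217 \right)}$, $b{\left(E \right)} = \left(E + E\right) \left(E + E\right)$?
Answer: $-188356$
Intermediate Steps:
$b{\left(E \right)} = 4 E^{2}$ ($b{\left(E \right)} = 2 E 2 E = 4 E^{2}$)
$o = 188356$ ($o = 4 \left(-217\right)^{2} = 4 \cdot 47089 = 188356$)
$- o = \left(-1\right) 188356 = -188356$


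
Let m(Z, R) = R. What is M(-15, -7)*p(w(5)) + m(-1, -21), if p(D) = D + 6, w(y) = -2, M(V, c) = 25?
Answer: 79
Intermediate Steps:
p(D) = 6 + D
M(-15, -7)*p(w(5)) + m(-1, -21) = 25*(6 - 2) - 21 = 25*4 - 21 = 100 - 21 = 79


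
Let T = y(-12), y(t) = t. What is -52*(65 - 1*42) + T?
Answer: -1208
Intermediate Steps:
T = -12
-52*(65 - 1*42) + T = -52*(65 - 1*42) - 12 = -52*(65 - 42) - 12 = -52*23 - 12 = -1196 - 12 = -1208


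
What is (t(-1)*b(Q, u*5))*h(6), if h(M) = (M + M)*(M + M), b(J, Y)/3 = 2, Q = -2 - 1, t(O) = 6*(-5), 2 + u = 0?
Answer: -25920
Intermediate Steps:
u = -2 (u = -2 + 0 = -2)
t(O) = -30
Q = -3
b(J, Y) = 6 (b(J, Y) = 3*2 = 6)
h(M) = 4*M**2 (h(M) = (2*M)*(2*M) = 4*M**2)
(t(-1)*b(Q, u*5))*h(6) = (-30*6)*(4*6**2) = -720*36 = -180*144 = -25920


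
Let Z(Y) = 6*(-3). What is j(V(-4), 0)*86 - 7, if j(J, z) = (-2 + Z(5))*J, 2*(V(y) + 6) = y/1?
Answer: 13753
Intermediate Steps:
V(y) = -6 + y/2 (V(y) = -6 + (y/1)/2 = -6 + (y*1)/2 = -6 + y/2)
Z(Y) = -18
j(J, z) = -20*J (j(J, z) = (-2 - 18)*J = -20*J)
j(V(-4), 0)*86 - 7 = -20*(-6 + (½)*(-4))*86 - 7 = -20*(-6 - 2)*86 - 7 = -20*(-8)*86 - 7 = 160*86 - 7 = 13760 - 7 = 13753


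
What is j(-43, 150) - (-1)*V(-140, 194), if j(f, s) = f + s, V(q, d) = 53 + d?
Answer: 354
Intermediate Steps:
j(-43, 150) - (-1)*V(-140, 194) = (-43 + 150) - (-1)*(53 + 194) = 107 - (-1)*247 = 107 - 1*(-247) = 107 + 247 = 354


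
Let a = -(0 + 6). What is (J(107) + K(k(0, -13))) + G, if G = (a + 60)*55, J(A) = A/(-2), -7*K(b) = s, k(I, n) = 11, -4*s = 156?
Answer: 40909/14 ≈ 2922.1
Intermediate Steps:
s = -39 (s = -1/4*156 = -39)
K(b) = 39/7 (K(b) = -1/7*(-39) = 39/7)
a = -6 (a = -1*6 = -6)
J(A) = -A/2 (J(A) = A*(-1/2) = -A/2)
G = 2970 (G = (-6 + 60)*55 = 54*55 = 2970)
(J(107) + K(k(0, -13))) + G = (-1/2*107 + 39/7) + 2970 = (-107/2 + 39/7) + 2970 = -671/14 + 2970 = 40909/14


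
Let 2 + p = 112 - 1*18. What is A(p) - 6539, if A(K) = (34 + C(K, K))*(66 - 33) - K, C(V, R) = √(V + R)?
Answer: -5509 + 66*√46 ≈ -5061.4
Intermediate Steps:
C(V, R) = √(R + V)
p = 92 (p = -2 + (112 - 1*18) = -2 + (112 - 18) = -2 + 94 = 92)
A(K) = 1122 - K + 33*√2*√K (A(K) = (34 + √(K + K))*(66 - 33) - K = (34 + √(2*K))*33 - K = (34 + √2*√K)*33 - K = (1122 + 33*√2*√K) - K = 1122 - K + 33*√2*√K)
A(p) - 6539 = (1122 - 1*92 + 33*√2*√92) - 6539 = (1122 - 92 + 33*√2*(2*√23)) - 6539 = (1122 - 92 + 66*√46) - 6539 = (1030 + 66*√46) - 6539 = -5509 + 66*√46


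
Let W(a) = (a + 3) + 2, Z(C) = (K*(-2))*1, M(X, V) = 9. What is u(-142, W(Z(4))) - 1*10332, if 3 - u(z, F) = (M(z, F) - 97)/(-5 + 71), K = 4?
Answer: -30983/3 ≈ -10328.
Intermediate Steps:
Z(C) = -8 (Z(C) = (4*(-2))*1 = -8*1 = -8)
W(a) = 5 + a (W(a) = (3 + a) + 2 = 5 + a)
u(z, F) = 13/3 (u(z, F) = 3 - (9 - 97)/(-5 + 71) = 3 - (-88)/66 = 3 - 1*(-4/3) = 3 + 4/3 = 13/3)
u(-142, W(Z(4))) - 1*10332 = 13/3 - 1*10332 = 13/3 - 10332 = -30983/3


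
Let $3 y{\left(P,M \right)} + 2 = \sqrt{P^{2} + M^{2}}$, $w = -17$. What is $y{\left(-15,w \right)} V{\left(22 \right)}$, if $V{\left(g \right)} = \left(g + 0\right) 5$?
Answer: $- \frac{220}{3} + \frac{110 \sqrt{514}}{3} \approx 757.96$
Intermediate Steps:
$V{\left(g \right)} = 5 g$ ($V{\left(g \right)} = g 5 = 5 g$)
$y{\left(P,M \right)} = - \frac{2}{3} + \frac{\sqrt{M^{2} + P^{2}}}{3}$ ($y{\left(P,M \right)} = - \frac{2}{3} + \frac{\sqrt{P^{2} + M^{2}}}{3} = - \frac{2}{3} + \frac{\sqrt{M^{2} + P^{2}}}{3}$)
$y{\left(-15,w \right)} V{\left(22 \right)} = \left(- \frac{2}{3} + \frac{\sqrt{\left(-17\right)^{2} + \left(-15\right)^{2}}}{3}\right) 5 \cdot 22 = \left(- \frac{2}{3} + \frac{\sqrt{289 + 225}}{3}\right) 110 = \left(- \frac{2}{3} + \frac{\sqrt{514}}{3}\right) 110 = - \frac{220}{3} + \frac{110 \sqrt{514}}{3}$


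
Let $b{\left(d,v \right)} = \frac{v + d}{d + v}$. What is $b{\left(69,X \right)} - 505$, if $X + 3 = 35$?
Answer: $-504$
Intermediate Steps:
$X = 32$ ($X = -3 + 35 = 32$)
$b{\left(d,v \right)} = 1$ ($b{\left(d,v \right)} = \frac{d + v}{d + v} = 1$)
$b{\left(69,X \right)} - 505 = 1 - 505 = -504$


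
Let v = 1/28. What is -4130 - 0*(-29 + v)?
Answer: -4130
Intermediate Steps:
v = 1/28 ≈ 0.035714
-4130 - 0*(-29 + v) = -4130 - 0*(-29 + 1/28) = -4130 - 0*(-811)/28 = -4130 - 1*0 = -4130 + 0 = -4130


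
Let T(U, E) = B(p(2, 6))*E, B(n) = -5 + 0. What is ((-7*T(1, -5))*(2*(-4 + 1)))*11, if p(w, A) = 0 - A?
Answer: 11550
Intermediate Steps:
p(w, A) = -A
B(n) = -5
T(U, E) = -5*E
((-7*T(1, -5))*(2*(-4 + 1)))*11 = ((-(-35)*(-5))*(2*(-4 + 1)))*11 = ((-7*25)*(2*(-3)))*11 = -175*(-6)*11 = 1050*11 = 11550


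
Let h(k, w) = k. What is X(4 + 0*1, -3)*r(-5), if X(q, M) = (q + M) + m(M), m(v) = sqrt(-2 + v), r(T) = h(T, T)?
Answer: -5 - 5*I*sqrt(5) ≈ -5.0 - 11.18*I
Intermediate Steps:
r(T) = T
X(q, M) = M + q + sqrt(-2 + M) (X(q, M) = (q + M) + sqrt(-2 + M) = (M + q) + sqrt(-2 + M) = M + q + sqrt(-2 + M))
X(4 + 0*1, -3)*r(-5) = (-3 + (4 + 0*1) + sqrt(-2 - 3))*(-5) = (-3 + (4 + 0) + sqrt(-5))*(-5) = (-3 + 4 + I*sqrt(5))*(-5) = (1 + I*sqrt(5))*(-5) = -5 - 5*I*sqrt(5)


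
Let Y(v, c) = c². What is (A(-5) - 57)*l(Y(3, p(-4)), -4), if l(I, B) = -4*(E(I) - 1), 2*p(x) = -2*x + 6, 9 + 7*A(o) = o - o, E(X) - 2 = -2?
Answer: -1632/7 ≈ -233.14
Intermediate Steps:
E(X) = 0 (E(X) = 2 - 2 = 0)
A(o) = -9/7 (A(o) = -9/7 + (o - o)/7 = -9/7 + (⅐)*0 = -9/7 + 0 = -9/7)
p(x) = 3 - x (p(x) = (-2*x + 6)/2 = (6 - 2*x)/2 = 3 - x)
l(I, B) = 4 (l(I, B) = -4*(0 - 1) = -4*(-1) = 4)
(A(-5) - 57)*l(Y(3, p(-4)), -4) = (-9/7 - 57)*4 = -408/7*4 = -1632/7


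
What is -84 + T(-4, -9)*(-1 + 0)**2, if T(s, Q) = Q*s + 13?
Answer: -35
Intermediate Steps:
T(s, Q) = 13 + Q*s
-84 + T(-4, -9)*(-1 + 0)**2 = -84 + (13 - 9*(-4))*(-1 + 0)**2 = -84 + (13 + 36)*(-1)**2 = -84 + 49*1 = -84 + 49 = -35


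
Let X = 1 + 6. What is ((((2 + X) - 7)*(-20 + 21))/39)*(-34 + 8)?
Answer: -4/3 ≈ -1.3333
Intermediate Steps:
X = 7
((((2 + X) - 7)*(-20 + 21))/39)*(-34 + 8) = ((((2 + 7) - 7)*(-20 + 21))/39)*(-34 + 8) = (((9 - 7)*1)*(1/39))*(-26) = ((2*1)*(1/39))*(-26) = (2*(1/39))*(-26) = (2/39)*(-26) = -4/3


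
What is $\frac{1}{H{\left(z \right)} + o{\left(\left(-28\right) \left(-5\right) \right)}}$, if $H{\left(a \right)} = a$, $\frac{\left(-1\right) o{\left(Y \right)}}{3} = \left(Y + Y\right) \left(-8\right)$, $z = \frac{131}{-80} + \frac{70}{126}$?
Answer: $\frac{720}{4837621} \approx 0.00014883$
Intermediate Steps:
$z = - \frac{779}{720}$ ($z = 131 \left(- \frac{1}{80}\right) + 70 \cdot \frac{1}{126} = - \frac{131}{80} + \frac{5}{9} = - \frac{779}{720} \approx -1.0819$)
$o{\left(Y \right)} = 48 Y$ ($o{\left(Y \right)} = - 3 \left(Y + Y\right) \left(-8\right) = - 3 \cdot 2 Y \left(-8\right) = - 3 \left(- 16 Y\right) = 48 Y$)
$\frac{1}{H{\left(z \right)} + o{\left(\left(-28\right) \left(-5\right) \right)}} = \frac{1}{- \frac{779}{720} + 48 \left(\left(-28\right) \left(-5\right)\right)} = \frac{1}{- \frac{779}{720} + 48 \cdot 140} = \frac{1}{- \frac{779}{720} + 6720} = \frac{1}{\frac{4837621}{720}} = \frac{720}{4837621}$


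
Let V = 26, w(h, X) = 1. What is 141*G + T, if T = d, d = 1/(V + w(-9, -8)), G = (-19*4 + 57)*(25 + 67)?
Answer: -6654635/27 ≈ -2.4647e+5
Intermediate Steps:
G = -1748 (G = (-76 + 57)*92 = -19*92 = -1748)
d = 1/27 (d = 1/(26 + 1) = 1/27 ≈ 0.037037)
T = 1/27 ≈ 0.037037
141*G + T = 141*(-1748) + 1/27 = -246468 + 1/27 = -6654635/27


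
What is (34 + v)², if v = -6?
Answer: 784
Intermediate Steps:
(34 + v)² = (34 - 6)² = 28² = 784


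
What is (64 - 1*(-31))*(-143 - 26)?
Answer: -16055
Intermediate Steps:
(64 - 1*(-31))*(-143 - 26) = (64 + 31)*(-169) = 95*(-169) = -16055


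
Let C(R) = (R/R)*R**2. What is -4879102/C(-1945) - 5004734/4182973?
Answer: -538934051652/216771115525 ≈ -2.4862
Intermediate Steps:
C(R) = R**2 (C(R) = 1*R**2 = R**2)
-4879102/C(-1945) - 5004734/4182973 = -4879102/((-1945)**2) - 5004734/4182973 = -4879102/3783025 - 5004734*1/4182973 = -4879102*1/3783025 - 68558/57301 = -4879102/3783025 - 68558/57301 = -538934051652/216771115525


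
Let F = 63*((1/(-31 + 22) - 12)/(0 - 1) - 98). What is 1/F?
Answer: -1/5411 ≈ -0.00018481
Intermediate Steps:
F = -5411 (F = 63*((1/(-9) - 12)/(-1) - 98) = 63*((-⅑ - 12)*(-1) - 98) = 63*(-109/9*(-1) - 98) = 63*(109/9 - 98) = 63*(-773/9) = -5411)
1/F = 1/(-5411) = -1/5411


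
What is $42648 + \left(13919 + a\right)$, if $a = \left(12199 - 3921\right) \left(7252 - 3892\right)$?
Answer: $27870647$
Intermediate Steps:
$a = 27814080$ ($a = 8278 \cdot 3360 = 27814080$)
$42648 + \left(13919 + a\right) = 42648 + \left(13919 + 27814080\right) = 42648 + 27827999 = 27870647$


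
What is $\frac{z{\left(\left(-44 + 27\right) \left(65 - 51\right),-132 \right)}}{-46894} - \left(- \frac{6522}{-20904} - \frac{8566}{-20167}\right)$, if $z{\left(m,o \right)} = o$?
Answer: $- \frac{18046384549}{24588493748} \approx -0.73394$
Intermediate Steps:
$\frac{z{\left(\left(-44 + 27\right) \left(65 - 51\right),-132 \right)}}{-46894} - \left(- \frac{6522}{-20904} - \frac{8566}{-20167}\right) = - \frac{132}{-46894} - \left(- \frac{6522}{-20904} - \frac{8566}{-20167}\right) = \left(-132\right) \left(- \frac{1}{46894}\right) - \left(\left(-6522\right) \left(- \frac{1}{20904}\right) - - \frac{8566}{20167}\right) = \frac{66}{23447} - \left(\frac{1087}{3484} + \frac{8566}{20167}\right) = \frac{66}{23447} - \frac{772619}{1048684} = - \frac{18046384549}{24588493748}$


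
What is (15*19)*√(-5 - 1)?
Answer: 285*I*√6 ≈ 698.1*I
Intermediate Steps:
(15*19)*√(-5 - 1) = 285*√(-6) = 285*(I*√6) = 285*I*√6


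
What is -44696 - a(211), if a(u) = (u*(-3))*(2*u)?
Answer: 222430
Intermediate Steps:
a(u) = -6*u² (a(u) = (-3*u)*(2*u) = -6*u²)
-44696 - a(211) = -44696 - (-6)*211² = -44696 - (-6)*44521 = -44696 - 1*(-267126) = -44696 + 267126 = 222430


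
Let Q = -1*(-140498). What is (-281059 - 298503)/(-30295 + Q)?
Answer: -579562/110203 ≈ -5.2590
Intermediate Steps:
Q = 140498
(-281059 - 298503)/(-30295 + Q) = (-281059 - 298503)/(-30295 + 140498) = -579562/110203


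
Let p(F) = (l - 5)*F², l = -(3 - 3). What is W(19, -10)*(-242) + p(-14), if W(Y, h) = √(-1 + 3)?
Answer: -980 - 242*√2 ≈ -1322.2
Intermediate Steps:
l = 0 (l = -1*0 = 0)
W(Y, h) = √2
p(F) = -5*F² (p(F) = (0 - 5)*F² = -5*F²)
W(19, -10)*(-242) + p(-14) = √2*(-242) - 5*(-14)² = -242*√2 - 5*196 = -242*√2 - 980 = -980 - 242*√2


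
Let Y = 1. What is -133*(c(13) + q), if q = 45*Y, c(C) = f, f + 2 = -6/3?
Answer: -5453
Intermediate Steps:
f = -4 (f = -2 - 6/3 = -2 - 6*⅓ = -2 - 2 = -4)
c(C) = -4
q = 45 (q = 45*1 = 45)
-133*(c(13) + q) = -133*(-4 + 45) = -133*41 = -5453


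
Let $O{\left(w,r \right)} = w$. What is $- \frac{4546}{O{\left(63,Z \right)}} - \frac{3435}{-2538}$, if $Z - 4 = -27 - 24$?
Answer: $- \frac{419309}{5922} \approx -70.805$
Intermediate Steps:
$Z = -47$ ($Z = 4 - 51 = -47$)
$- \frac{4546}{O{\left(63,Z \right)}} - \frac{3435}{-2538} = - \frac{4546}{63} - \frac{3435}{-2538} = \left(-4546\right) \frac{1}{63} - - \frac{1145}{846} = - \frac{4546}{63} + \frac{1145}{846} = - \frac{419309}{5922}$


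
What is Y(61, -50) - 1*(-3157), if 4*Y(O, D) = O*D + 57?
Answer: 9635/4 ≈ 2408.8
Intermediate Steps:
Y(O, D) = 57/4 + D*O/4 (Y(O, D) = (O*D + 57)/4 = (D*O + 57)/4 = (57 + D*O)/4 = 57/4 + D*O/4)
Y(61, -50) - 1*(-3157) = (57/4 + (¼)*(-50)*61) - 1*(-3157) = (57/4 - 1525/2) + 3157 = -2993/4 + 3157 = 9635/4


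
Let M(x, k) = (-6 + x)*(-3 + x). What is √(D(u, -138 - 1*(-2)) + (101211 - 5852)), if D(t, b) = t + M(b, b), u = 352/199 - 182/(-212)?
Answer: √51214366003666/21094 ≈ 339.26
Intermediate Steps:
u = 55421/21094 (u = 352*(1/199) - 182*(-1/212) = 352/199 + 91/106 = 55421/21094 ≈ 2.6273)
D(t, b) = 18 + t + b² - 9*b (D(t, b) = t + (18 + b² - 9*b) = 18 + t + b² - 9*b)
√(D(u, -138 - 1*(-2)) + (101211 - 5852)) = √((18 + 55421/21094 + (-138 - 1*(-2))² - 9*(-138 - 1*(-2))) + (101211 - 5852)) = √((18 + 55421/21094 + (-138 + 2)² - 9*(-138 + 2)) + 95359) = √((18 + 55421/21094 + (-136)² - 9*(-136)) + 95359) = √((18 + 55421/21094 + 18496 + 1224) + 95359) = √(416408793/21094 + 95359) = √(2427911539/21094) = √51214366003666/21094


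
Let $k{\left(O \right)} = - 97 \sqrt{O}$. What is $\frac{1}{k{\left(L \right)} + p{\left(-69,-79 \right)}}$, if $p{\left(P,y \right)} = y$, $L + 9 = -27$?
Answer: $- \frac{79}{344965} + \frac{582 i}{344965} \approx -0.00022901 + 0.0016871 i$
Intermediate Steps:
$L = -36$ ($L = -9 - 27 = -36$)
$\frac{1}{k{\left(L \right)} + p{\left(-69,-79 \right)}} = \frac{1}{- 97 \sqrt{-36} - 79} = \frac{1}{- 97 \cdot 6 i - 79} = \frac{1}{- 582 i - 79} = \frac{1}{-79 - 582 i} = \frac{-79 + 582 i}{344965}$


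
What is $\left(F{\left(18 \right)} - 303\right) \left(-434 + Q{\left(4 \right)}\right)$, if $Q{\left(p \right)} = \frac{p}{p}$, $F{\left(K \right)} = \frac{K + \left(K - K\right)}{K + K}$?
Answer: $\frac{261965}{2} \approx 1.3098 \cdot 10^{5}$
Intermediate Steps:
$F{\left(K \right)} = \frac{1}{2}$ ($F{\left(K \right)} = \frac{K + 0}{2 K} = K \frac{1}{2 K} = \frac{1}{2}$)
$Q{\left(p \right)} = 1$
$\left(F{\left(18 \right)} - 303\right) \left(-434 + Q{\left(4 \right)}\right) = \left(\frac{1}{2} - 303\right) \left(-434 + 1\right) = \left(- \frac{605}{2}\right) \left(-433\right) = \frac{261965}{2}$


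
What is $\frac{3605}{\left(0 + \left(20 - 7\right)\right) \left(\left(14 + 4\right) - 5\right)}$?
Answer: $\frac{3605}{169} \approx 21.331$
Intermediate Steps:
$\frac{3605}{\left(0 + \left(20 - 7\right)\right) \left(\left(14 + 4\right) - 5\right)} = \frac{3605}{\left(0 + 13\right) \left(18 - 5\right)} = \frac{3605}{13 \cdot 13} = \frac{3605}{169}$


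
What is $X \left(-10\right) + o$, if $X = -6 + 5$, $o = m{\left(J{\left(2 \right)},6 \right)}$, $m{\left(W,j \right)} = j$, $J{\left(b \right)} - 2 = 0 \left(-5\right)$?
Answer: $16$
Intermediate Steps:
$J{\left(b \right)} = 2$ ($J{\left(b \right)} = 2 + 0 \left(-5\right) = 2 + 0 = 2$)
$o = 6$
$X = -1$
$X \left(-10\right) + o = \left(-1\right) \left(-10\right) + 6 = 10 + 6 = 16$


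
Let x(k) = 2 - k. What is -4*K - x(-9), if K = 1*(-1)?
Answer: -7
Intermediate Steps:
K = -1
-4*K - x(-9) = -4*(-1) - (2 - 1*(-9)) = 4 - (2 + 9) = 4 - 1*11 = 4 - 11 = -7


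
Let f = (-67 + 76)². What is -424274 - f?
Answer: -424355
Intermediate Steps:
f = 81 (f = 9² = 81)
-424274 - f = -424274 - 1*81 = -424274 - 81 = -424355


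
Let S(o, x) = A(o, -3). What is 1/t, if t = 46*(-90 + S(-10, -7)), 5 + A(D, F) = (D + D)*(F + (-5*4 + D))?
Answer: 1/25990 ≈ 3.8476e-5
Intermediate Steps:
A(D, F) = -5 + 2*D*(-20 + D + F) (A(D, F) = -5 + (D + D)*(F + (-5*4 + D)) = -5 + (2*D)*(F + (-20 + D)) = -5 + (2*D)*(-20 + D + F) = -5 + 2*D*(-20 + D + F))
S(o, x) = -5 - 46*o + 2*o² (S(o, x) = -5 - 40*o + 2*o² + 2*o*(-3) = -5 - 40*o + 2*o² - 6*o = -5 - 46*o + 2*o²)
t = 25990 (t = 46*(-90 + (-5 - 46*(-10) + 2*(-10)²)) = 46*(-90 + (-5 + 460 + 2*100)) = 46*(-90 + (-5 + 460 + 200)) = 46*(-90 + 655) = 46*565 = 25990)
1/t = 1/25990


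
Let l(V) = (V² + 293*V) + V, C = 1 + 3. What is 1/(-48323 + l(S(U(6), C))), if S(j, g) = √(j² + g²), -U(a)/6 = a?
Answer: -47011/2096630089 - 1176*√82/2096630089 ≈ -2.7501e-5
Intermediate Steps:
C = 4
U(a) = -6*a
S(j, g) = √(g² + j²)
l(V) = V² + 294*V
1/(-48323 + l(S(U(6), C))) = 1/(-48323 + √(4² + (-6*6)²)*(294 + √(4² + (-6*6)²))) = 1/(-48323 + √(16 + (-36)²)*(294 + √(16 + (-36)²))) = 1/(-48323 + √(16 + 1296)*(294 + √(16 + 1296))) = 1/(-48323 + √1312*(294 + √1312)) = 1/(-48323 + (4*√82)*(294 + 4*√82)) = 1/(-48323 + 4*√82*(294 + 4*√82))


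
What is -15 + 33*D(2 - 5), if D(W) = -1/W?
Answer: -4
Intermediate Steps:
-15 + 33*D(2 - 5) = -15 + 33*(-1/(2 - 5)) = -15 + 33*(-1/(-3)) = -15 + 33*(-1*(-1/3)) = -15 + 33*(1/3) = -15 + 11 = -4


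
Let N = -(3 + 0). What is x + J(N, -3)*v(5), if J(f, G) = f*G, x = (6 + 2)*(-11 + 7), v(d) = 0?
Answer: -32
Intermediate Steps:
x = -32 (x = 8*(-4) = -32)
N = -3 (N = -1*3 = -3)
J(f, G) = G*f
x + J(N, -3)*v(5) = -32 - 3*(-3)*0 = -32 + 9*0 = -32 + 0 = -32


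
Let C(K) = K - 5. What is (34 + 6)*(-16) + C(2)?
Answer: -643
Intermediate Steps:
C(K) = -5 + K
(34 + 6)*(-16) + C(2) = (34 + 6)*(-16) + (-5 + 2) = 40*(-16) - 3 = -640 - 3 = -643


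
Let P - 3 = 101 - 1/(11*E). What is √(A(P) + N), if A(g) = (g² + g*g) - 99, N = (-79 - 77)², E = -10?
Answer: √555060662/110 ≈ 214.18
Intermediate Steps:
P = 11441/110 (P = 3 + (101 - 1/(11*(-10))) = 3 + (101 - 1/(-110)) = 3 + (101 - 1*(-1/110)) = 3 + (101 + 1/110) = 3 + 11111/110 = 11441/110 ≈ 104.01)
N = 24336 (N = (-156)² = 24336)
A(g) = -99 + 2*g² (A(g) = (g² + g²) - 99 = 2*g² - 99 = -99 + 2*g²)
√(A(P) + N) = √((-99 + 2*(11441/110)²) + 24336) = √((-99 + 2*(130896481/12100)) + 24336) = √((-99 + 130896481/6050) + 24336) = √(130297531/6050 + 24336) = √(277530331/6050) = √555060662/110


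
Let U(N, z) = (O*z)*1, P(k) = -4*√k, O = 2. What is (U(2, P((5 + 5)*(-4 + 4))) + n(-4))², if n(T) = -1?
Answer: 1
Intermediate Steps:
U(N, z) = 2*z (U(N, z) = (2*z)*1 = 2*z)
(U(2, P((5 + 5)*(-4 + 4))) + n(-4))² = (2*(-4*√(-4 + 4)*√(5 + 5)) - 1)² = (2*(-4*√(10*0)) - 1)² = (2*(-4*√0) - 1)² = (2*(-4*0) - 1)² = (2*0 - 1)² = (0 - 1)² = (-1)² = 1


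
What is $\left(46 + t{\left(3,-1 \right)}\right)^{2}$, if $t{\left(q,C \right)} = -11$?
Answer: $1225$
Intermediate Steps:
$\left(46 + t{\left(3,-1 \right)}\right)^{2} = \left(46 - 11\right)^{2} = 35^{2} = 1225$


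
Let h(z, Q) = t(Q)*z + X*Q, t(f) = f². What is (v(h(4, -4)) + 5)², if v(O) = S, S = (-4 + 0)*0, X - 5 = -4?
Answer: 25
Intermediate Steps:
X = 1 (X = 5 - 4 = 1)
h(z, Q) = Q + z*Q² (h(z, Q) = Q²*z + 1*Q = z*Q² + Q = Q + z*Q²)
S = 0 (S = -4*0 = 0)
v(O) = 0
(v(h(4, -4)) + 5)² = (0 + 5)² = 5² = 25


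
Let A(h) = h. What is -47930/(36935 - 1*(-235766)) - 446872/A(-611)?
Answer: 9371781234/12816947 ≈ 731.20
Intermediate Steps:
-47930/(36935 - 1*(-235766)) - 446872/A(-611) = -47930/(36935 - 1*(-235766)) - 446872/(-611) = -47930/(36935 + 235766) - 446872*(-1/611) = -47930/272701 + 446872/611 = 9371781234/12816947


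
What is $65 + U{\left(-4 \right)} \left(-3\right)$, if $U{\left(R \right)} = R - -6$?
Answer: $59$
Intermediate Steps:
$U{\left(R \right)} = 6 + R$ ($U{\left(R \right)} = R + 6 = 6 + R$)
$65 + U{\left(-4 \right)} \left(-3\right) = 65 + \left(6 - 4\right) \left(-3\right) = 65 + 2 \left(-3\right) = 65 - 6 = 59$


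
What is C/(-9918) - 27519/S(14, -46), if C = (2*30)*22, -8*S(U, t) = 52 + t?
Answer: 60651656/1653 ≈ 36692.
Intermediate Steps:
S(U, t) = -13/2 - t/8 (S(U, t) = -(52 + t)/8 = -13/2 - t/8)
C = 1320 (C = 60*22 = 1320)
C/(-9918) - 27519/S(14, -46) = 1320/(-9918) - 27519/(-13/2 - ⅛*(-46)) = 1320*(-1/9918) - 27519/(-13/2 + 23/4) = -220/1653 - 27519/(-¾) = -220/1653 - 27519*(-4/3) = -220/1653 + 36692 = 60651656/1653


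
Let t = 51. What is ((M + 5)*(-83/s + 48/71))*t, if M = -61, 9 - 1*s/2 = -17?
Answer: 2425458/923 ≈ 2627.8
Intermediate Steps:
s = 52 (s = 18 - 2*(-17) = 18 + 34 = 52)
((M + 5)*(-83/s + 48/71))*t = ((-61 + 5)*(-83/52 + 48/71))*51 = -56*(-83*1/52 + 48*(1/71))*51 = -56*(-83/52 + 48/71)*51 = -56*(-3397/3692)*51 = (47558/923)*51 = 2425458/923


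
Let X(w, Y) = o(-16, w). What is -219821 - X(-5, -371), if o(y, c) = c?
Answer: -219816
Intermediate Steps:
X(w, Y) = w
-219821 - X(-5, -371) = -219821 - 1*(-5) = -219821 + 5 = -219816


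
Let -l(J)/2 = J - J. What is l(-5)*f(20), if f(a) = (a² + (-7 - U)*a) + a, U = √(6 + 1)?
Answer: 0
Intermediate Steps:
l(J) = 0 (l(J) = -2*(J - J) = -2*0 = 0)
U = √7 ≈ 2.6458
f(a) = a + a² + a*(-7 - √7) (f(a) = (a² + (-7 - √7)*a) + a = (a² + a*(-7 - √7)) + a = a + a² + a*(-7 - √7))
l(-5)*f(20) = 0*(20*(-6 + 20 - √7)) = 0*(20*(14 - √7)) = 0*(280 - 20*√7) = 0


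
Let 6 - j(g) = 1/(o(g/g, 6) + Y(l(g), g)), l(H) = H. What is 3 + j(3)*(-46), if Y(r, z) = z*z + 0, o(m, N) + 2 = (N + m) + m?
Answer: -4049/15 ≈ -269.93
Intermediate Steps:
o(m, N) = -2 + N + 2*m (o(m, N) = -2 + ((N + m) + m) = -2 + (N + 2*m) = -2 + N + 2*m)
Y(r, z) = z**2 (Y(r, z) = z**2 + 0 = z**2)
j(g) = 6 - 1/(6 + g**2) (j(g) = 6 - 1/((-2 + 6 + 2*(g/g)) + g**2) = 6 - 1/((-2 + 6 + 2*1) + g**2) = 6 - 1/((-2 + 6 + 2) + g**2) = 6 - 1/(6 + g**2))
3 + j(3)*(-46) = 3 + ((35 + 6*3**2)/(6 + 3**2))*(-46) = 3 + ((35 + 6*9)/(6 + 9))*(-46) = 3 + ((35 + 54)/15)*(-46) = 3 + ((1/15)*89)*(-46) = 3 + (89/15)*(-46) = 3 - 4094/15 = -4049/15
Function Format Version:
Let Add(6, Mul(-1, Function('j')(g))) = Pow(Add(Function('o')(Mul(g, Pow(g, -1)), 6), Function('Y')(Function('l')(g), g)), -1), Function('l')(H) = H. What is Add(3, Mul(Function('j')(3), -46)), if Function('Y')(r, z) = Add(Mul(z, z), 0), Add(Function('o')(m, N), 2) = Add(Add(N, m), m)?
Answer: Rational(-4049, 15) ≈ -269.93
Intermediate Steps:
Function('o')(m, N) = Add(-2, N, Mul(2, m)) (Function('o')(m, N) = Add(-2, Add(Add(N, m), m)) = Add(-2, Add(N, Mul(2, m))) = Add(-2, N, Mul(2, m)))
Function('Y')(r, z) = Pow(z, 2) (Function('Y')(r, z) = Add(Pow(z, 2), 0) = Pow(z, 2))
Function('j')(g) = Add(6, Mul(-1, Pow(Add(6, Pow(g, 2)), -1))) (Function('j')(g) = Add(6, Mul(-1, Pow(Add(Add(-2, 6, Mul(2, Mul(g, Pow(g, -1)))), Pow(g, 2)), -1))) = Add(6, Mul(-1, Pow(Add(Add(-2, 6, Mul(2, 1)), Pow(g, 2)), -1))) = Add(6, Mul(-1, Pow(Add(Add(-2, 6, 2), Pow(g, 2)), -1))) = Add(6, Mul(-1, Pow(Add(6, Pow(g, 2)), -1))))
Add(3, Mul(Function('j')(3), -46)) = Add(3, Mul(Mul(Pow(Add(6, Pow(3, 2)), -1), Add(35, Mul(6, Pow(3, 2)))), -46)) = Add(3, Mul(Mul(Pow(Add(6, 9), -1), Add(35, Mul(6, 9))), -46)) = Add(3, Mul(Mul(Pow(15, -1), Add(35, 54)), -46)) = Add(3, Mul(Mul(Rational(1, 15), 89), -46)) = Add(3, Mul(Rational(89, 15), -46)) = Add(3, Rational(-4094, 15)) = Rational(-4049, 15)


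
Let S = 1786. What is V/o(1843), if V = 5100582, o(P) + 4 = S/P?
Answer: -82459409/49 ≈ -1.6828e+6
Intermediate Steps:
o(P) = -4 + 1786/P
V/o(1843) = 5100582/(-4 + 1786/1843) = 5100582/(-4 + 1786*(1/1843)) = 5100582/(-4 + 94/97) = 5100582/(-294/97) = 5100582*(-97/294) = -82459409/49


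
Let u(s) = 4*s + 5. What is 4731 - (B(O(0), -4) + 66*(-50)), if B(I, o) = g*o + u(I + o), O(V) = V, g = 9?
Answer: 8078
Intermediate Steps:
u(s) = 5 + 4*s
B(I, o) = 5 + 4*I + 13*o (B(I, o) = 9*o + (5 + 4*(I + o)) = 9*o + (5 + (4*I + 4*o)) = 9*o + (5 + 4*I + 4*o) = 5 + 4*I + 13*o)
4731 - (B(O(0), -4) + 66*(-50)) = 4731 - ((5 + 4*0 + 13*(-4)) + 66*(-50)) = 4731 - ((5 + 0 - 52) - 3300) = 4731 - (-47 - 3300) = 4731 - 1*(-3347) = 4731 + 3347 = 8078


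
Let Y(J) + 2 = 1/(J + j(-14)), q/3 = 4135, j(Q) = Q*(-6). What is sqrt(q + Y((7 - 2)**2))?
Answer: 2*sqrt(36840038)/109 ≈ 111.37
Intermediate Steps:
j(Q) = -6*Q
q = 12405 (q = 3*4135 = 12405)
Y(J) = -2 + 1/(84 + J) (Y(J) = -2 + 1/(J - 6*(-14)) = -2 + 1/(J + 84) = -2 + 1/(84 + J))
sqrt(q + Y((7 - 2)**2)) = sqrt(12405 + (-167 - 2*(7 - 2)**2)/(84 + (7 - 2)**2)) = sqrt(12405 + (-167 - 2*5**2)/(84 + 5**2)) = sqrt(12405 + (-167 - 2*25)/(84 + 25)) = sqrt(12405 + (-167 - 50)/109) = sqrt(12405 + (1/109)*(-217)) = sqrt(12405 - 217/109) = sqrt(1351928/109) = 2*sqrt(36840038)/109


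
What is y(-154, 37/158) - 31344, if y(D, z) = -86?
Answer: -31430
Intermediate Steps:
y(-154, 37/158) - 31344 = -86 - 31344 = -31430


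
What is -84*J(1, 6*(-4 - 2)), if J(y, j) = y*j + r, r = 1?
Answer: 2940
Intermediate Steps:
J(y, j) = 1 + j*y (J(y, j) = y*j + 1 = j*y + 1 = 1 + j*y)
-84*J(1, 6*(-4 - 2)) = -84*(1 + (6*(-4 - 2))*1) = -84*(1 + (6*(-6))*1) = -84*(1 - 36*1) = -84*(1 - 36) = -84*(-35) = 2940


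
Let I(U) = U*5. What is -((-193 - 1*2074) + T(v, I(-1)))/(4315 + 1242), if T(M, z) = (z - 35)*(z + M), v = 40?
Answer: 3667/5557 ≈ 0.65989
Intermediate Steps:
I(U) = 5*U
T(M, z) = (-35 + z)*(M + z)
-((-193 - 1*2074) + T(v, I(-1)))/(4315 + 1242) = -((-193 - 1*2074) + ((5*(-1))² - 35*40 - 175*(-1) + 40*(5*(-1))))/(4315 + 1242) = -((-193 - 2074) + ((-5)² - 1400 - 35*(-5) + 40*(-5)))/5557 = -(-2267 + (25 - 1400 + 175 - 200))/5557 = -(-2267 - 1400)/5557 = -(-3667)/5557 = -1*(-3667/5557) = 3667/5557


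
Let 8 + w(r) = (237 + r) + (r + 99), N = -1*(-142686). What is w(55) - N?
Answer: -142248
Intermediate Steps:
N = 142686
w(r) = 328 + 2*r (w(r) = -8 + ((237 + r) + (r + 99)) = -8 + ((237 + r) + (99 + r)) = -8 + (336 + 2*r) = 328 + 2*r)
w(55) - N = (328 + 2*55) - 1*142686 = (328 + 110) - 142686 = 438 - 142686 = -142248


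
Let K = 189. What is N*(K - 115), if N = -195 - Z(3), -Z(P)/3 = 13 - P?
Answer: -12210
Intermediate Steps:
Z(P) = -39 + 3*P (Z(P) = -3*(13 - P) = -39 + 3*P)
N = -165 (N = -195 - (-39 + 3*3) = -195 - (-39 + 9) = -195 - 1*(-30) = -195 + 30 = -165)
N*(K - 115) = -165*(189 - 115) = -165*74 = -12210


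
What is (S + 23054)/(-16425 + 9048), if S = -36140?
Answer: 4362/2459 ≈ 1.7739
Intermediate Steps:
(S + 23054)/(-16425 + 9048) = (-36140 + 23054)/(-16425 + 9048) = -13086/(-7377) = -13086*(-1/7377) = 4362/2459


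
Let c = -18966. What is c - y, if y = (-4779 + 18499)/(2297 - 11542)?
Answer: -35065390/1849 ≈ -18965.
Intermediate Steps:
y = -2744/1849 (y = 13720/(-9245) = 13720*(-1/9245) = -2744/1849 ≈ -1.4840)
c - y = -18966 - 1*(-2744/1849) = -18966 + 2744/1849 = -35065390/1849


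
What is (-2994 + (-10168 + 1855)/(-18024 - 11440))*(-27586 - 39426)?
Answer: 1477730245959/7366 ≈ 2.0061e+8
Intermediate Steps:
(-2994 + (-10168 + 1855)/(-18024 - 11440))*(-27586 - 39426) = (-2994 - 8313/(-29464))*(-67012) = (-2994 - 8313*(-1/29464))*(-67012) = (-2994 + 8313/29464)*(-67012) = -88206903/29464*(-67012) = 1477730245959/7366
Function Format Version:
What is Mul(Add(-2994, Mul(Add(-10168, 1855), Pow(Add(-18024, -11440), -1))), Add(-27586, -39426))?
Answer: Rational(1477730245959, 7366) ≈ 2.0061e+8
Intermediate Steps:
Mul(Add(-2994, Mul(Add(-10168, 1855), Pow(Add(-18024, -11440), -1))), Add(-27586, -39426)) = Mul(Add(-2994, Mul(-8313, Pow(-29464, -1))), -67012) = Mul(Add(-2994, Mul(-8313, Rational(-1, 29464))), -67012) = Mul(Add(-2994, Rational(8313, 29464)), -67012) = Mul(Rational(-88206903, 29464), -67012) = Rational(1477730245959, 7366)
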